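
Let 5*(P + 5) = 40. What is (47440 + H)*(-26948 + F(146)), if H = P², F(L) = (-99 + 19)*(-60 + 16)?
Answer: -1111635172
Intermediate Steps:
P = 3 (P = -5 + (⅕)*40 = -5 + 8 = 3)
F(L) = 3520 (F(L) = -80*(-44) = 3520)
H = 9 (H = 3² = 9)
(47440 + H)*(-26948 + F(146)) = (47440 + 9)*(-26948 + 3520) = 47449*(-23428) = -1111635172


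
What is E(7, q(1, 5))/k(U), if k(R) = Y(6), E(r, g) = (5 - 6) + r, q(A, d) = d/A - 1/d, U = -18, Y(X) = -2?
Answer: -3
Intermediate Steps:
q(A, d) = -1/d + d/A
E(r, g) = -1 + r
k(R) = -2
E(7, q(1, 5))/k(U) = (-1 + 7)/(-2) = 6*(-1/2) = -3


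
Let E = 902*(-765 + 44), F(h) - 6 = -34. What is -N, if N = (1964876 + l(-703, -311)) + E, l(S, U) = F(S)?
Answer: -1314506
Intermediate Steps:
F(h) = -28 (F(h) = 6 - 34 = -28)
E = -650342 (E = 902*(-721) = -650342)
l(S, U) = -28
N = 1314506 (N = (1964876 - 28) - 650342 = 1964848 - 650342 = 1314506)
-N = -1*1314506 = -1314506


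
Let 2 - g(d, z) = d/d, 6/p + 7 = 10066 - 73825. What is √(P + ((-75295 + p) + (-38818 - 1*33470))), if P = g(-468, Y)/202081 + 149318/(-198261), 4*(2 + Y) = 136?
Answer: I*√26757155899221168613128527303977341/425795139039501 ≈ 384.17*I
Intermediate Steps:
Y = 32 (Y = -2 + (¼)*136 = -2 + 34 = 32)
p = -3/31883 (p = 6/(-7 + (10066 - 73825)) = 6/(-7 - 63759) = 6/(-63766) = 6*(-1/63766) = -3/31883 ≈ -9.4094e-5)
g(d, z) = 1 (g(d, z) = 2 - d/d = 2 - 1*1 = 2 - 1 = 1)
P = -30174132497/40064781141 (P = 1/202081 + 149318/(-198261) = 1*(1/202081) + 149318*(-1/198261) = 1/202081 - 149318/198261 = -30174132497/40064781141 ≈ -0.75313)
√(P + ((-75295 + p) + (-38818 - 1*33470))) = √(-30174132497/40064781141 + ((-75295 - 3/31883) + (-38818 - 1*33470))) = √(-30174132497/40064781141 + (-2400630488/31883 + (-38818 - 33470))) = √(-30174132497/40064781141 + (-2400630488/31883 - 72288)) = √(-30174132497/40064781141 - 4705388792/31883) = √(-188521334176660773523/1277385417118503) = I*√26757155899221168613128527303977341/425795139039501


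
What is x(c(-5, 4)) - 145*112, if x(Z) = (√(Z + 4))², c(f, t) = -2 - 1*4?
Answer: -16242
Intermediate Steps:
c(f, t) = -6 (c(f, t) = -2 - 4 = -6)
x(Z) = 4 + Z (x(Z) = (√(4 + Z))² = 4 + Z)
x(c(-5, 4)) - 145*112 = (4 - 6) - 145*112 = -2 - 16240 = -16242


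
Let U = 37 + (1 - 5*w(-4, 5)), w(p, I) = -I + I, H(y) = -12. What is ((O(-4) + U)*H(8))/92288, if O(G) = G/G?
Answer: -117/23072 ≈ -0.0050711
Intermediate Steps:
w(p, I) = 0
O(G) = 1
U = 38 (U = 37 + (1 - 5*0) = 37 + (1 + 0) = 37 + 1 = 38)
((O(-4) + U)*H(8))/92288 = ((1 + 38)*(-12))/92288 = (39*(-12))*(1/92288) = -468*1/92288 = -117/23072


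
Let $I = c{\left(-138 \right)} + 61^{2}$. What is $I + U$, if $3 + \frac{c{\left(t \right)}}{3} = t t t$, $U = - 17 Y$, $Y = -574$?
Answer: $-7870746$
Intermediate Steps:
$U = 9758$ ($U = \left(-17\right) \left(-574\right) = 9758$)
$c{\left(t \right)} = -9 + 3 t^{3}$ ($c{\left(t \right)} = -9 + 3 t t t = -9 + 3 t^{2} t = -9 + 3 t^{3}$)
$I = -7880504$ ($I = \left(-9 + 3 \left(-138\right)^{3}\right) + 61^{2} = \left(-9 + 3 \left(-2628072\right)\right) + 3721 = \left(-9 - 7884216\right) + 3721 = -7884225 + 3721 = -7880504$)
$I + U = -7880504 + 9758 = -7870746$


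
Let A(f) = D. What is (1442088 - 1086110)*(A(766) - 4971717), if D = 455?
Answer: -1769659904236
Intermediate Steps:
A(f) = 455
(1442088 - 1086110)*(A(766) - 4971717) = (1442088 - 1086110)*(455 - 4971717) = 355978*(-4971262) = -1769659904236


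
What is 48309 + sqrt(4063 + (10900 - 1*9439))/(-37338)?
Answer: 48309 - sqrt(1381)/18669 ≈ 48309.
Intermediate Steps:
48309 + sqrt(4063 + (10900 - 1*9439))/(-37338) = 48309 + sqrt(4063 + (10900 - 9439))*(-1/37338) = 48309 + sqrt(4063 + 1461)*(-1/37338) = 48309 + sqrt(5524)*(-1/37338) = 48309 + (2*sqrt(1381))*(-1/37338) = 48309 - sqrt(1381)/18669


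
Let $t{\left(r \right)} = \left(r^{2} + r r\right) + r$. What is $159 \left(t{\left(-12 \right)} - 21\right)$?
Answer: $40545$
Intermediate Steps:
$t{\left(r \right)} = r + 2 r^{2}$ ($t{\left(r \right)} = \left(r^{2} + r^{2}\right) + r = 2 r^{2} + r = r + 2 r^{2}$)
$159 \left(t{\left(-12 \right)} - 21\right) = 159 \left(- 12 \left(1 + 2 \left(-12\right)\right) - 21\right) = 159 \left(- 12 \left(1 - 24\right) - 21\right) = 159 \left(\left(-12\right) \left(-23\right) - 21\right) = 159 \left(276 - 21\right) = 159 \cdot 255 = 40545$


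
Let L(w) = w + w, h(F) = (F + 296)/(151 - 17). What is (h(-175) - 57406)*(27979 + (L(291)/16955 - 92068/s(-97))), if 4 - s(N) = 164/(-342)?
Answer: -370942405201826293/870164510 ≈ -4.2629e+8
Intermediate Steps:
s(N) = 766/171 (s(N) = 4 - 164/(-342) = 4 - 164*(-1)/342 = 4 - 1*(-82/171) = 4 + 82/171 = 766/171)
h(F) = 148/67 + F/134 (h(F) = (296 + F)/134 = (296 + F)*(1/134) = 148/67 + F/134)
L(w) = 2*w
(h(-175) - 57406)*(27979 + (L(291)/16955 - 92068/s(-97))) = ((148/67 + (1/134)*(-175)) - 57406)*(27979 + ((2*291)/16955 - 92068/766/171)) = ((148/67 - 175/134) - 57406)*(27979 + (582*(1/16955) - 92068*171/766)) = (121/134 - 57406)*(27979 + (582/16955 - 7871814/383)) = -7692283*(27979 - 133466383464/6493765)/134 = -7692283/134*48222667471/6493765 = -370942405201826293/870164510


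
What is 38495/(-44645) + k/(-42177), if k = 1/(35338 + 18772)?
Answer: -17570638330459/20377741209630 ≈ -0.86225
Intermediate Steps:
k = 1/54110 ≈ 1.8481e-5
38495/(-44645) + k/(-42177) = 38495/(-44645) + (1/54110)/(-42177) = 38495*(-1/44645) + (1/54110)*(-1/42177) = -7699/8929 - 1/2282197470 = -17570638330459/20377741209630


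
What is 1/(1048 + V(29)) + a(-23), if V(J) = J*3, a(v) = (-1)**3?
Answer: -1134/1135 ≈ -0.99912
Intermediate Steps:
a(v) = -1
V(J) = 3*J
1/(1048 + V(29)) + a(-23) = 1/(1048 + 3*29) - 1 = 1/(1048 + 87) - 1 = 1/1135 - 1 = -1134/1135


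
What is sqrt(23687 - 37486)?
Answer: I*sqrt(13799) ≈ 117.47*I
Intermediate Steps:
sqrt(23687 - 37486) = sqrt(-13799) = I*sqrt(13799)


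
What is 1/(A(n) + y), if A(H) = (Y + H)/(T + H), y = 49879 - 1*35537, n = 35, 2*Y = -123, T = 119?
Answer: 308/4417283 ≈ 6.9726e-5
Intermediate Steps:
Y = -123/2 (Y = (1/2)*(-123) = -123/2 ≈ -61.500)
y = 14342 (y = 49879 - 35537 = 14342)
A(H) = (-123/2 + H)/(119 + H)
1/(A(n) + y) = 1/((-123/2 + 35)/(119 + 35) + 14342) = 1/(-53/2/154 + 14342) = 1/((1/154)*(-53/2) + 14342) = 1/(-53/308 + 14342) = 1/(4417283/308) = 308/4417283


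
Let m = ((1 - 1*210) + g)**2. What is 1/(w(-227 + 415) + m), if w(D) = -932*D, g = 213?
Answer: -1/175200 ≈ -5.7078e-6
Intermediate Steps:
m = 16 (m = ((1 - 1*210) + 213)**2 = ((1 - 210) + 213)**2 = (-209 + 213)**2 = 4**2 = 16)
1/(w(-227 + 415) + m) = 1/(-932*(-227 + 415) + 16) = 1/(-932*188 + 16) = 1/(-175216 + 16) = 1/(-175200) = -1/175200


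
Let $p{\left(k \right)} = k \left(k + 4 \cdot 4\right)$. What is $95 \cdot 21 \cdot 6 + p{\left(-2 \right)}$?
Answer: $11942$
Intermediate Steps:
$p{\left(k \right)} = k \left(16 + k\right)$ ($p{\left(k \right)} = k \left(k + 16\right) = k \left(16 + k\right)$)
$95 \cdot 21 \cdot 6 + p{\left(-2 \right)} = 95 \cdot 21 \cdot 6 - 2 \left(16 - 2\right) = 95 \cdot 126 - 28 = 11970 - 28 = 11942$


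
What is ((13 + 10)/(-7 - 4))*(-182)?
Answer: 4186/11 ≈ 380.55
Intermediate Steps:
((13 + 10)/(-7 - 4))*(-182) = (23/(-11))*(-182) = (23*(-1/11))*(-182) = -23/11*(-182) = 4186/11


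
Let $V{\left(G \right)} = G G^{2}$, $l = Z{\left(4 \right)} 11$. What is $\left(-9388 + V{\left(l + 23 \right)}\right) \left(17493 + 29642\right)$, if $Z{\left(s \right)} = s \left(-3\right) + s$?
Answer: $-13386952755$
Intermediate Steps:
$Z{\left(s \right)} = - 2 s$ ($Z{\left(s \right)} = - 3 s + s = - 2 s$)
$l = -88$ ($l = \left(-2\right) 4 \cdot 11 = \left(-8\right) 11 = -88$)
$V{\left(G \right)} = G^{3}$
$\left(-9388 + V{\left(l + 23 \right)}\right) \left(17493 + 29642\right) = \left(-9388 + \left(-88 + 23\right)^{3}\right) \left(17493 + 29642\right) = \left(-9388 + \left(-65\right)^{3}\right) 47135 = \left(-9388 - 274625\right) 47135 = \left(-284013\right) 47135 = -13386952755$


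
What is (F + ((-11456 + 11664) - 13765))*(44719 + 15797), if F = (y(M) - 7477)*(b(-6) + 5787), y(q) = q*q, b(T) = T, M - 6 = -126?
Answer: 2421142645896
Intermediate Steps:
M = -120 (M = 6 - 126 = -120)
y(q) = q²
F = 40021863 (F = ((-120)² - 7477)*(-6 + 5787) = (14400 - 7477)*5781 = 6923*5781 = 40021863)
(F + ((-11456 + 11664) - 13765))*(44719 + 15797) = (40021863 + ((-11456 + 11664) - 13765))*(44719 + 15797) = (40021863 + (208 - 13765))*60516 = (40021863 - 13557)*60516 = 40008306*60516 = 2421142645896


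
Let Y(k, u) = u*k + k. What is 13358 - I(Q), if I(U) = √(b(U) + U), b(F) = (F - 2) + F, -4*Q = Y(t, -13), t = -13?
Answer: 13358 - I*√119 ≈ 13358.0 - 10.909*I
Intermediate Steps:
Y(k, u) = k + k*u (Y(k, u) = k*u + k = k + k*u)
Q = -39 (Q = -(-13)*(1 - 13)/4 = -(-13)*(-12)/4 = -¼*156 = -39)
b(F) = -2 + 2*F (b(F) = (-2 + F) + F = -2 + 2*F)
I(U) = √(-2 + 3*U) (I(U) = √((-2 + 2*U) + U) = √(-2 + 3*U))
13358 - I(Q) = 13358 - √(-2 + 3*(-39)) = 13358 - √(-2 - 117) = 13358 - √(-119) = 13358 - I*√119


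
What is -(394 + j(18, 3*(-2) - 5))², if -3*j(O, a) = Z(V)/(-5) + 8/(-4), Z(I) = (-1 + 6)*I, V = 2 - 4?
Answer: -155236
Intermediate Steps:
V = -2
Z(I) = 5*I
j(O, a) = 0 (j(O, a) = -((5*(-2))/(-5) + 8/(-4))/3 = -(-10*(-⅕) + 8*(-¼))/3 = -(2 - 2)/3 = -⅓*0 = 0)
-(394 + j(18, 3*(-2) - 5))² = -(394 + 0)² = -1*394² = -1*155236 = -155236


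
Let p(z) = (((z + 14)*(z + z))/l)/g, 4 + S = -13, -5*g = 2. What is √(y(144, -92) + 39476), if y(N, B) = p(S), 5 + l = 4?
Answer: √39731 ≈ 199.33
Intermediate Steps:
g = -⅖ (g = -⅕*2 = -⅖ ≈ -0.40000)
l = -1 (l = -5 + 4 = -1)
S = -17 (S = -4 - 13 = -17)
p(z) = 5*z*(14 + z) (p(z) = (((z + 14)*(z + z))/(-1))/(-⅖) = (((14 + z)*(2*z))*(-1))*(-5/2) = ((2*z*(14 + z))*(-1))*(-5/2) = -2*z*(14 + z)*(-5/2) = 5*z*(14 + z))
y(N, B) = 255 (y(N, B) = 5*(-17)*(14 - 17) = 5*(-17)*(-3) = 255)
√(y(144, -92) + 39476) = √(255 + 39476) = √39731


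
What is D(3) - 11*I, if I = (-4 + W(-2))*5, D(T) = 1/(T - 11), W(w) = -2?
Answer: 2639/8 ≈ 329.88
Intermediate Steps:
D(T) = 1/(-11 + T)
I = -30 (I = (-4 - 2)*5 = -6*5 = -30)
D(3) - 11*I = 1/(-11 + 3) - 11*(-30) = 1/(-8) + 330 = -⅛ + 330 = 2639/8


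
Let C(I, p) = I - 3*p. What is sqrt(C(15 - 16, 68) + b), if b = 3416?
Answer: 13*sqrt(19) ≈ 56.666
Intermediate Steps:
sqrt(C(15 - 16, 68) + b) = sqrt(((15 - 16) - 3*68) + 3416) = sqrt((-1 - 204) + 3416) = sqrt(-205 + 3416) = sqrt(3211) = 13*sqrt(19)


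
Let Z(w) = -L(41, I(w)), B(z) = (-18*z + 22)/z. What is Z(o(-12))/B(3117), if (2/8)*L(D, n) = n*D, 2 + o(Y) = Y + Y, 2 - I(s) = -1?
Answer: 383391/14021 ≈ 27.344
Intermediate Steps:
I(s) = 3 (I(s) = 2 - 1*(-1) = 2 + 1 = 3)
o(Y) = -2 + 2*Y (o(Y) = -2 + (Y + Y) = -2 + 2*Y)
B(z) = (22 - 18*z)/z
L(D, n) = 4*D*n (L(D, n) = 4*(n*D) = 4*(D*n) = 4*D*n)
Z(w) = -492 (Z(w) = -4*41*3 = -1*492 = -492)
Z(o(-12))/B(3117) = -492/(-18 + 22/3117) = -492/(-56084/3117) = -492*(-3117/56084) = 383391/14021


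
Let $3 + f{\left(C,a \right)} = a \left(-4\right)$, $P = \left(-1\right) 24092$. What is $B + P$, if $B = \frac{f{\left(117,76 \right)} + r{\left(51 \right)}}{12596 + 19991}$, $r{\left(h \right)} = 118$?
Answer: $- \frac{785086193}{32587} \approx -24092.0$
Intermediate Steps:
$P = -24092$
$f{\left(C,a \right)} = -3 - 4 a$ ($f{\left(C,a \right)} = -3 + a \left(-4\right) = -3 - 4 a$)
$B = - \frac{189}{32587}$ ($B = \frac{\left(-3 - 304\right) + 118}{12596 + 19991} = \frac{\left(-3 - 304\right) + 118}{32587} = \left(-307 + 118\right) \frac{1}{32587} = \left(-189\right) \frac{1}{32587} = - \frac{189}{32587} \approx -0.0057999$)
$B + P = - \frac{189}{32587} - 24092 = - \frac{785086193}{32587}$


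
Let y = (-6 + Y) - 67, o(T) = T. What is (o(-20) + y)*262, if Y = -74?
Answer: -43754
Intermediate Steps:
y = -147 (y = (-6 - 74) - 67 = -80 - 67 = -147)
(o(-20) + y)*262 = (-20 - 147)*262 = -167*262 = -43754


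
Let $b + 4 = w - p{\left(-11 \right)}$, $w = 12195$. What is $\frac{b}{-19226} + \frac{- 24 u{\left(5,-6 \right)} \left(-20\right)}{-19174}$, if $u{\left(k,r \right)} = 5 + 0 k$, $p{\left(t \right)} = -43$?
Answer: $- \frac{70179279}{92159831} \approx -0.7615$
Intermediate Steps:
$u{\left(k,r \right)} = 5$ ($u{\left(k,r \right)} = 5 + 0 = 5$)
$b = 12234$ ($b = -4 + \left(12195 - -43\right) = -4 + \left(12195 + 43\right) = -4 + 12238 = 12234$)
$\frac{b}{-19226} + \frac{- 24 u{\left(5,-6 \right)} \left(-20\right)}{-19174} = \frac{12234}{-19226} + \frac{\left(-24\right) 5 \left(-20\right)}{-19174} = 12234 \left(- \frac{1}{19226}\right) + \left(-120\right) \left(-20\right) \left(- \frac{1}{19174}\right) = - \frac{6117}{9613} + 2400 \left(- \frac{1}{19174}\right) = - \frac{6117}{9613} - \frac{1200}{9587} = - \frac{70179279}{92159831}$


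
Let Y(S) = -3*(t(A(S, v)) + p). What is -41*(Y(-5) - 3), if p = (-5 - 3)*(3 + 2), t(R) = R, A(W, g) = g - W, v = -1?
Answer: -4305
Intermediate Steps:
p = -40 (p = -8*5 = -40)
Y(S) = 123 + 3*S (Y(S) = -3*((-1 - S) - 40) = -3*(-41 - S) = 123 + 3*S)
-41*(Y(-5) - 3) = -41*((123 + 3*(-5)) - 3) = -41*((123 - 15) - 3) = -41*(108 - 3) = -41*105 = -4305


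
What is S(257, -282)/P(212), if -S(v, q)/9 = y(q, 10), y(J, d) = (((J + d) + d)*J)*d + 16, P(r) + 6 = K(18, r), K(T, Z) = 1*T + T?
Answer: -1108284/5 ≈ -2.2166e+5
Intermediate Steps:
K(T, Z) = 2*T (K(T, Z) = T + T = 2*T)
P(r) = 30 (P(r) = -6 + 2*18 = -6 + 36 = 30)
y(J, d) = 16 + J*d*(J + 2*d) (y(J, d) = ((J + 2*d)*J)*d + 16 = (J*(J + 2*d))*d + 16 = J*d*(J + 2*d) + 16 = 16 + J*d*(J + 2*d))
S(v, q) = -144 - 1800*q - 90*q² (S(v, q) = -9*(16 + 10*q² + 2*q*10²) = -9*(16 + 10*q² + 2*q*100) = -9*(16 + 10*q² + 200*q) = -144 - 1800*q - 90*q²)
S(257, -282)/P(212) = (-144 - 1800*(-282) - 90*(-282)²)/30 = (-144 + 507600 - 90*79524)*(1/30) = (-144 + 507600 - 7157160)*(1/30) = -6649704*1/30 = -1108284/5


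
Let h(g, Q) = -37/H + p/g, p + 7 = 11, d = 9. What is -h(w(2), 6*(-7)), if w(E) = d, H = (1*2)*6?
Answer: 95/36 ≈ 2.6389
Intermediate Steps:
H = 12 (H = 2*6 = 12)
w(E) = 9
p = 4 (p = -7 + 11 = 4)
h(g, Q) = -37/12 + 4/g
-h(w(2), 6*(-7)) = -(-37/12 + 4/9) = -1*(-95/36) = 95/36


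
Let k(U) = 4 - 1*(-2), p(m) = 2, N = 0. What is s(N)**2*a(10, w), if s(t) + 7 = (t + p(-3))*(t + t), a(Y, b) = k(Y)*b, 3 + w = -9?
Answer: -3528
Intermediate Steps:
k(U) = 6 (k(U) = 4 + 2 = 6)
w = -12 (w = -3 - 9 = -12)
a(Y, b) = 6*b
s(t) = -7 + 2*t*(2 + t) (s(t) = -7 + (t + 2)*(t + t) = -7 + (2 + t)*(2*t) = -7 + 2*t*(2 + t))
s(N)**2*a(10, w) = (-7 + 2*0**2 + 4*0)**2*(6*(-12)) = (-7 + 2*0 + 0)**2*(-72) = (-7 + 0 + 0)**2*(-72) = (-7)**2*(-72) = 49*(-72) = -3528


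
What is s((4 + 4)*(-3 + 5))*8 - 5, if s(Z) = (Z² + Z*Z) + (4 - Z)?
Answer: 3995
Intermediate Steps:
s(Z) = 4 - Z + 2*Z² (s(Z) = (Z² + Z²) + (4 - Z) = 2*Z² + (4 - Z) = 4 - Z + 2*Z²)
s((4 + 4)*(-3 + 5))*8 - 5 = (4 - (4 + 4)*(-3 + 5) + 2*((4 + 4)*(-3 + 5))²)*8 - 5 = (4 - 8*2 + 2*(8*2)²)*8 - 5 = (4 - 1*16 + 2*16²)*8 - 5 = (4 - 16 + 2*256)*8 - 5 = (4 - 16 + 512)*8 - 5 = 500*8 - 5 = 4000 - 5 = 3995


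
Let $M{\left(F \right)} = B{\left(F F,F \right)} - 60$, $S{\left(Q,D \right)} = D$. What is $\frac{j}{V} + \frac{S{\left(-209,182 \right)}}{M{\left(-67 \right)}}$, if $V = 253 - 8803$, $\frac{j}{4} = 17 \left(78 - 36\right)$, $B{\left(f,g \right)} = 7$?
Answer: $- \frac{284578}{75525} \approx -3.768$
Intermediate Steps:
$j = 2856$ ($j = 4 \cdot 17 \left(78 - 36\right) = 4 \cdot 17 \cdot 42 = 4 \cdot 714 = 2856$)
$M{\left(F \right)} = -53$ ($M{\left(F \right)} = 7 - 60 = -53$)
$V = -8550$ ($V = 253 - 8803 = -8550$)
$\frac{j}{V} + \frac{S{\left(-209,182 \right)}}{M{\left(-67 \right)}} = \frac{2856}{-8550} + \frac{182}{-53} = 2856 \left(- \frac{1}{8550}\right) + 182 \left(- \frac{1}{53}\right) = - \frac{476}{1425} - \frac{182}{53} = - \frac{284578}{75525}$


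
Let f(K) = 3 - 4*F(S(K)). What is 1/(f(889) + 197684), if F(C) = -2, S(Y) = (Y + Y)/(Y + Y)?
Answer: 1/197695 ≈ 5.0583e-6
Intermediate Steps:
S(Y) = 1 (S(Y) = (2*Y)/((2*Y)) = (2*Y)*(1/(2*Y)) = 1)
f(K) = 11 (f(K) = 3 - 4*(-2) = 3 + 8 = 11)
1/(f(889) + 197684) = 1/(11 + 197684) = 1/197695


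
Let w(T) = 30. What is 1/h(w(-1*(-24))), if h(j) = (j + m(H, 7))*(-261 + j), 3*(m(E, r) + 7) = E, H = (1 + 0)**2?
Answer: -1/5390 ≈ -0.00018553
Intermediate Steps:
H = 1 (H = 1**2 = 1)
m(E, r) = -7 + E/3
h(j) = (-261 + j)*(-20/3 + j) (h(j) = (j + (-7 + (1/3)*1))*(-261 + j) = (j + (-7 + 1/3))*(-261 + j) = (j - 20/3)*(-261 + j) = (-20/3 + j)*(-261 + j) = (-261 + j)*(-20/3 + j))
1/h(w(-1*(-24))) = 1/(1740 + 30**2 - 803/3*30) = 1/(1740 + 900 - 8030) = 1/(-5390) = -1/5390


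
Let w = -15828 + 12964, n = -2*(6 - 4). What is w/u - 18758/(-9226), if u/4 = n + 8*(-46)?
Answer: 1697974/429009 ≈ 3.9579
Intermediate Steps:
n = -4 (n = -2*2 = -4)
u = -1488 (u = 4*(-4 + 8*(-46)) = 4*(-4 - 368) = 4*(-372) = -1488)
w = -2864
w/u - 18758/(-9226) = -2864/(-1488) - 18758/(-9226) = -2864*(-1/1488) - 18758*(-1/9226) = 179/93 + 9379/4613 = 1697974/429009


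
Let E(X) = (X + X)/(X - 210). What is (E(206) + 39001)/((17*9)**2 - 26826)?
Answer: -12966/1139 ≈ -11.384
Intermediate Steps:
E(X) = 2*X/(-210 + X) (E(X) = (2*X)/(-210 + X) = 2*X/(-210 + X))
(E(206) + 39001)/((17*9)**2 - 26826) = (2*206/(-210 + 206) + 39001)/((17*9)**2 - 26826) = (2*206/(-4) + 39001)/(153**2 - 26826) = (2*206*(-1/4) + 39001)/(23409 - 26826) = (-103 + 39001)/(-3417) = 38898*(-1/3417) = -12966/1139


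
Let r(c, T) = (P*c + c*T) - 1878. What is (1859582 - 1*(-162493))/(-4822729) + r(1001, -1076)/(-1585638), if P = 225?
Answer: 911024647591/7647102366102 ≈ 0.11913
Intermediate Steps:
r(c, T) = -1878 + 225*c + T*c (r(c, T) = (225*c + c*T) - 1878 = (225*c + T*c) - 1878 = -1878 + 225*c + T*c)
(1859582 - 1*(-162493))/(-4822729) + r(1001, -1076)/(-1585638) = (1859582 - 1*(-162493))/(-4822729) + (-1878 + 225*1001 - 1076*1001)/(-1585638) = (1859582 + 162493)*(-1/4822729) + (-1878 + 225225 - 1077076)*(-1/1585638) = 2022075*(-1/4822729) - 853729*(-1/1585638) = -2022075/4822729 + 853729/1585638 = 911024647591/7647102366102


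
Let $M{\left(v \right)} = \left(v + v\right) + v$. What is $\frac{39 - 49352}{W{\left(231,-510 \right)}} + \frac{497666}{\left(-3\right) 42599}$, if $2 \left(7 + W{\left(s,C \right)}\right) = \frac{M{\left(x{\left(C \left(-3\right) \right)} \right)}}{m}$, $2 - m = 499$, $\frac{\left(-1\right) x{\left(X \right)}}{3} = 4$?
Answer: $\frac{3130398148091}{442305417} \approx 7077.5$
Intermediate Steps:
$x{\left(X \right)} = -12$ ($x{\left(X \right)} = \left(-3\right) 4 = -12$)
$M{\left(v \right)} = 3 v$ ($M{\left(v \right)} = 2 v + v = 3 v$)
$m = -497$ ($m = 2 - 499 = -497$)
$W{\left(s,C \right)} = - \frac{3461}{497}$ ($W{\left(s,C \right)} = -7 + \frac{3 \left(-12\right) \frac{1}{-497}}{2} = -7 + \frac{\left(-36\right) \left(- \frac{1}{497}\right)}{2} = -7 + \frac{1}{2} \cdot \frac{36}{497} = -7 + \frac{18}{497} = - \frac{3461}{497}$)
$\frac{39 - 49352}{W{\left(231,-510 \right)}} + \frac{497666}{\left(-3\right) 42599} = \frac{39 - 49352}{- \frac{3461}{497}} + \frac{497666}{\left(-3\right) 42599} = \left(39 - 49352\right) \left(- \frac{497}{3461}\right) + \frac{497666}{-127797} = \left(-49313\right) \left(- \frac{497}{3461}\right) + 497666 \left(- \frac{1}{127797}\right) = \frac{24508561}{3461} - \frac{497666}{127797} = \frac{3130398148091}{442305417}$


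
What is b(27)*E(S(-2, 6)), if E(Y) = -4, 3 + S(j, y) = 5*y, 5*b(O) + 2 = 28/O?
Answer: 104/135 ≈ 0.77037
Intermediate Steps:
b(O) = -2/5 + 28/(5*O) (b(O) = -2/5 + (28/O)/5 = -2/5 + 28/(5*O))
S(j, y) = -3 + 5*y
b(27)*E(S(-2, 6)) = ((2/5)*(14 - 1*27)/27)*(-4) = ((2/5)*(1/27)*(14 - 27))*(-4) = ((2/5)*(1/27)*(-13))*(-4) = -26/135*(-4) = 104/135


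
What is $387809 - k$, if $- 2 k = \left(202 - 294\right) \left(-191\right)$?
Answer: $396595$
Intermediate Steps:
$k = -8786$ ($k = - \frac{\left(202 - 294\right) \left(-191\right)}{2} = - \frac{\left(-92\right) \left(-191\right)}{2} = \left(- \frac{1}{2}\right) 17572 = -8786$)
$387809 - k = 387809 - -8786 = 387809 + 8786 = 396595$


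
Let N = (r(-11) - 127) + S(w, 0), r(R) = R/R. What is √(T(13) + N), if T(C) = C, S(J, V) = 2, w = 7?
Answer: I*√111 ≈ 10.536*I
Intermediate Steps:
r(R) = 1
N = -124 (N = (1 - 127) + 2 = -126 + 2 = -124)
√(T(13) + N) = √(13 - 124) = √(-111) = I*√111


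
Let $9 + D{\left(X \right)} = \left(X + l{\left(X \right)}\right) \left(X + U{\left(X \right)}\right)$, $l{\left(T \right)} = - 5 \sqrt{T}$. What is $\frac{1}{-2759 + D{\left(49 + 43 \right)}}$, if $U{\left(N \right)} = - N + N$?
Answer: $\frac{89}{202769} + \frac{115 \sqrt{23}}{1622152} \approx 0.00077892$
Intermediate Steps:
$U{\left(N \right)} = 0$
$D{\left(X \right)} = -9 + X \left(X - 5 \sqrt{X}\right)$ ($D{\left(X \right)} = -9 + \left(X - 5 \sqrt{X}\right) \left(X + 0\right) = -9 + \left(X - 5 \sqrt{X}\right) X = -9 + X \left(X - 5 \sqrt{X}\right)$)
$\frac{1}{-2759 + D{\left(49 + 43 \right)}} = \frac{1}{-2759 - \left(9 - \left(49 + 43\right)^{2} + 5 \left(49 + 43\right)^{\frac{3}{2}}\right)} = \frac{1}{-2759 - \left(9 - 8464 + 920 \sqrt{23}\right)} = \frac{1}{-2759 - \left(-8455 + 5 \cdot 184 \sqrt{23}\right)} = \frac{1}{-2759 - \left(-8455 + 920 \sqrt{23}\right)} = \frac{1}{-2759 + \left(8455 - 920 \sqrt{23}\right)} = \frac{1}{5696 - 920 \sqrt{23}}$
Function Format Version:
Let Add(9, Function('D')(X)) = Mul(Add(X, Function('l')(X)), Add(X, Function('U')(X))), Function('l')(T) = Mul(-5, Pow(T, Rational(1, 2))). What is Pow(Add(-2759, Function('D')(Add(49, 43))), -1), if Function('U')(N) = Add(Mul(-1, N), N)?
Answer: Add(Rational(89, 202769), Mul(Rational(115, 1622152), Pow(23, Rational(1, 2)))) ≈ 0.00077892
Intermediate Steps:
Function('U')(N) = 0
Function('D')(X) = Add(-9, Mul(X, Add(X, Mul(-5, Pow(X, Rational(1, 2)))))) (Function('D')(X) = Add(-9, Mul(Add(X, Mul(-5, Pow(X, Rational(1, 2)))), Add(X, 0))) = Add(-9, Mul(Add(X, Mul(-5, Pow(X, Rational(1, 2)))), X)) = Add(-9, Mul(X, Add(X, Mul(-5, Pow(X, Rational(1, 2)))))))
Pow(Add(-2759, Function('D')(Add(49, 43))), -1) = Pow(Add(-2759, Add(-9, Pow(Add(49, 43), 2), Mul(-5, Pow(Add(49, 43), Rational(3, 2))))), -1) = Pow(Add(-2759, Add(-9, Pow(92, 2), Mul(-5, Pow(92, Rational(3, 2))))), -1) = Pow(Add(-2759, Add(-9, 8464, Mul(-5, Mul(184, Pow(23, Rational(1, 2)))))), -1) = Pow(Add(-2759, Add(-9, 8464, Mul(-920, Pow(23, Rational(1, 2))))), -1) = Pow(Add(-2759, Add(8455, Mul(-920, Pow(23, Rational(1, 2))))), -1) = Pow(Add(5696, Mul(-920, Pow(23, Rational(1, 2)))), -1)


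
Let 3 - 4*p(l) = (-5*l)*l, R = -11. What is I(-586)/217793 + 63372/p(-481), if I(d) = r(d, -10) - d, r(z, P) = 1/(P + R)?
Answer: 146700084263/661354797453 ≈ 0.22182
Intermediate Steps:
r(z, P) = 1/(-11 + P) (r(z, P) = 1/(P - 11) = 1/(-11 + P))
I(d) = -1/21 - d (I(d) = 1/(-11 - 10) - d = 1/(-21) - d = -1/21 - d)
p(l) = ¾ + 5*l²/4 (p(l) = ¾ - (-5*l)*l/4 = ¾ - (-5)*l²/4 = ¾ + 5*l²/4)
I(-586)/217793 + 63372/p(-481) = (-1/21 - 1*(-586))/217793 + 63372/(¾ + (5/4)*(-481)²) = (-1/21 + 586)*(1/217793) + 63372/(¾ + (5/4)*231361) = (12305/21)*(1/217793) + 63372/(¾ + 1156805/4) = 12305/4573653 + 63372/289202 = 12305/4573653 + 63372*(1/289202) = 12305/4573653 + 31686/144601 = 146700084263/661354797453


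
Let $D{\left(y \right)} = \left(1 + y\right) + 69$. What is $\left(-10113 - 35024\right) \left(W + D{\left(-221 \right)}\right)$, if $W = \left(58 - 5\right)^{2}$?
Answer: $-119974146$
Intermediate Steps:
$W = 2809$ ($W = 53^{2} = 2809$)
$D{\left(y \right)} = 70 + y$
$\left(-10113 - 35024\right) \left(W + D{\left(-221 \right)}\right) = \left(-10113 - 35024\right) \left(2809 + \left(70 - 221\right)\right) = - 45137 \left(2809 - 151\right) = \left(-45137\right) 2658 = -119974146$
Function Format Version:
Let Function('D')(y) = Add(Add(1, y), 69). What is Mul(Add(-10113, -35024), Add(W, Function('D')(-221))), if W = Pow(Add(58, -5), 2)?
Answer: -119974146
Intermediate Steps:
W = 2809 (W = Pow(53, 2) = 2809)
Function('D')(y) = Add(70, y)
Mul(Add(-10113, -35024), Add(W, Function('D')(-221))) = Mul(Add(-10113, -35024), Add(2809, Add(70, -221))) = Mul(-45137, Add(2809, -151)) = Mul(-45137, 2658) = -119974146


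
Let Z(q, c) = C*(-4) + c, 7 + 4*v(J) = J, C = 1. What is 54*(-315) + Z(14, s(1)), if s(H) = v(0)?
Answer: -68063/4 ≈ -17016.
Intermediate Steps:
v(J) = -7/4 + J/4
s(H) = -7/4 (s(H) = -7/4 + (1/4)*0 = -7/4 + 0 = -7/4)
Z(q, c) = -4 + c (Z(q, c) = 1*(-4) + c = -4 + c)
54*(-315) + Z(14, s(1)) = 54*(-315) + (-4 - 7/4) = -17010 - 23/4 = -68063/4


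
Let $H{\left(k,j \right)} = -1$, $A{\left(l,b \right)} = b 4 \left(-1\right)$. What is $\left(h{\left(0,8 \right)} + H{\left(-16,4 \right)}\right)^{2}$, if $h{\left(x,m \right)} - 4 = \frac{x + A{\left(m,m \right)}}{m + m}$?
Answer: $1$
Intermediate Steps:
$A{\left(l,b \right)} = - 4 b$ ($A{\left(l,b \right)} = 4 b \left(-1\right) = - 4 b$)
$h{\left(x,m \right)} = 4 + \frac{x - 4 m}{2 m}$ ($h{\left(x,m \right)} = 4 + \frac{x - 4 m}{m + m} = 4 + \frac{x - 4 m}{2 m}$)
$\left(h{\left(0,8 \right)} + H{\left(-16,4 \right)}\right)^{2} = \left(\left(2 + \frac{1}{2} \cdot 0 \cdot \frac{1}{8}\right) - 1\right)^{2} = \left(\left(2 + 0\right) - 1\right)^{2} = \left(2 - 1\right)^{2} = 1^{2} = 1$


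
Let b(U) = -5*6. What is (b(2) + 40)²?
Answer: 100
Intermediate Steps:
b(U) = -30
(b(2) + 40)² = (-30 + 40)² = 10² = 100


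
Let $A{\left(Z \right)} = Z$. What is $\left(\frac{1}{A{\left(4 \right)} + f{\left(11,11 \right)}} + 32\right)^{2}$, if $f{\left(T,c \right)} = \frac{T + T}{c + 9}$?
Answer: $\frac{2696164}{2601} \approx 1036.6$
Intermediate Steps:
$f{\left(T,c \right)} = \frac{2 T}{9 + c}$
$\left(\frac{1}{A{\left(4 \right)} + f{\left(11,11 \right)}} + 32\right)^{2} = \left(\frac{1}{4 + 2 \cdot 11 \frac{1}{9 + 11}} + 32\right)^{2} = \left(\frac{1}{4 + 2 \cdot 11 \cdot \frac{1}{20}} + 32\right)^{2} = \left(\frac{1}{4 + \frac{11}{10}} + 32\right)^{2} = \left(\frac{1}{\frac{51}{10}} + 32\right)^{2} = \left(\frac{10}{51} + 32\right)^{2} = \left(\frac{1642}{51}\right)^{2} = \frac{2696164}{2601}$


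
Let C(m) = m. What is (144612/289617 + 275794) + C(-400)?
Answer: 26586309570/96539 ≈ 2.7539e+5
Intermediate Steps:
(144612/289617 + 275794) + C(-400) = (144612/289617 + 275794) - 400 = (144612*(1/289617) + 275794) - 400 = (48204/96539 + 275794) - 400 = 26624925170/96539 - 400 = 26586309570/96539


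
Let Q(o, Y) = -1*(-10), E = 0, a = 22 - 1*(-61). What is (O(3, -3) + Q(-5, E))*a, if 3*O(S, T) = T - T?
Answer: 830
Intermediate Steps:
O(S, T) = 0 (O(S, T) = (T - T)/3 = (⅓)*0 = 0)
a = 83 (a = 22 + 61 = 83)
Q(o, Y) = 10
(O(3, -3) + Q(-5, E))*a = (0 + 10)*83 = 10*83 = 830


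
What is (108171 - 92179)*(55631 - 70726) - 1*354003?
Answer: -241753243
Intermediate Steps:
(108171 - 92179)*(55631 - 70726) - 1*354003 = 15992*(-15095) - 354003 = -241399240 - 354003 = -241753243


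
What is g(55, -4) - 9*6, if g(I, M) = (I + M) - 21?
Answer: -24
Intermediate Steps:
g(I, M) = -21 + I + M
g(55, -4) - 9*6 = (-21 + 55 - 4) - 9*6 = 30 - 54 = -24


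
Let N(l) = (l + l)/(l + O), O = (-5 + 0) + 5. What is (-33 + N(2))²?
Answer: 961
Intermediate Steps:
O = 0 (O = -5 + 5 = 0)
N(l) = 2 (N(l) = (l + l)/(l + 0) = (2*l)/l = 2)
(-33 + N(2))² = (-33 + 2)² = (-31)² = 961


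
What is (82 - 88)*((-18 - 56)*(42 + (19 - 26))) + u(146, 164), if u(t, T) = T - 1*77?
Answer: 15627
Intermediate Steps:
u(t, T) = -77 + T (u(t, T) = T - 77 = -77 + T)
(82 - 88)*((-18 - 56)*(42 + (19 - 26))) + u(146, 164) = (82 - 88)*((-18 - 56)*(42 + (19 - 26))) + (-77 + 164) = -(-444)*(42 - 7) + 87 = -(-444)*35 + 87 = -6*(-2590) + 87 = 15540 + 87 = 15627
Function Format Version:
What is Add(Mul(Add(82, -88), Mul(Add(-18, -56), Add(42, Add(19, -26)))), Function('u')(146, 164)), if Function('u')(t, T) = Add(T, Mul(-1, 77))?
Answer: 15627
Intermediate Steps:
Function('u')(t, T) = Add(-77, T) (Function('u')(t, T) = Add(T, -77) = Add(-77, T))
Add(Mul(Add(82, -88), Mul(Add(-18, -56), Add(42, Add(19, -26)))), Function('u')(146, 164)) = Add(Mul(Add(82, -88), Mul(Add(-18, -56), Add(42, Add(19, -26)))), Add(-77, 164)) = Add(Mul(-6, Mul(-74, Add(42, -7))), 87) = Add(Mul(-6, Mul(-74, 35)), 87) = Add(Mul(-6, -2590), 87) = Add(15540, 87) = 15627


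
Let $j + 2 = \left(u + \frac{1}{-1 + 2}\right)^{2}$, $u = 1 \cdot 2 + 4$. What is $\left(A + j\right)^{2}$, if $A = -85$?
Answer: $1444$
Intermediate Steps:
$u = 6$ ($u = 2 + 4 = 6$)
$j = 47$ ($j = -2 + \left(6 + \frac{1}{-1 + 2}\right)^{2} = -2 + \left(6 + 1^{-1}\right)^{2} = -2 + \left(6 + 1\right)^{2} = -2 + 7^{2} = -2 + 49 = 47$)
$\left(A + j\right)^{2} = \left(-85 + 47\right)^{2} = \left(-38\right)^{2} = 1444$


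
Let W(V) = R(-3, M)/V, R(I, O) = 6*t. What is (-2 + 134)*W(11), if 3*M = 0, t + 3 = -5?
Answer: -576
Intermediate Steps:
t = -8 (t = -3 - 5 = -8)
M = 0 (M = (1/3)*0 = 0)
R(I, O) = -48 (R(I, O) = 6*(-8) = -48)
W(V) = -48/V
(-2 + 134)*W(11) = (-2 + 134)*(-48/11) = 132*(-48*1/11) = 132*(-48/11) = -576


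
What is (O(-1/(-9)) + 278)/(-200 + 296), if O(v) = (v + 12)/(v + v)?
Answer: 665/192 ≈ 3.4635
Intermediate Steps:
O(v) = (12 + v)/(2*v) (O(v) = (12 + v)/((2*v)) = (12 + v)*(1/(2*v)) = (12 + v)/(2*v))
(O(-1/(-9)) + 278)/(-200 + 296) = ((12 - 1/(-9))/(2*((-1/(-9)))) + 278)/(-200 + 296) = ((12 - 1*(-1/9))/(2*((-1*(-1/9)))) + 278)/96 = ((12 + 1/9)/(2*(1/9)) + 278)*(1/96) = ((1/2)*9*(109/9) + 278)*(1/96) = (109/2 + 278)*(1/96) = (665/2)*(1/96) = 665/192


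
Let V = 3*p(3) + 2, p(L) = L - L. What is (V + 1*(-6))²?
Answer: 16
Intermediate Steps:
p(L) = 0
V = 2 (V = 3*0 + 2 = 0 + 2 = 2)
(V + 1*(-6))² = (2 + 1*(-6))² = (2 - 6)² = (-4)² = 16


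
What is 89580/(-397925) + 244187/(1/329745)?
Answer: 6408139816621359/79585 ≈ 8.0519e+10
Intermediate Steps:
89580/(-397925) + 244187/(1/329745) = 89580*(-1/397925) + 244187/(1/329745) = -17916/79585 + 244187*329745 = -17916/79585 + 80519442315 = 6408139816621359/79585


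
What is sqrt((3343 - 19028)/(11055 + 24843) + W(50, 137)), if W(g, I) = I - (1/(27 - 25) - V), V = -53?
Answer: sqrt(26760146151)/17949 ≈ 9.1139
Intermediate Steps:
W(g, I) = -107/2 + I (W(g, I) = I - (1/(27 - 25) - 1*(-53)) = I - (1/2 + 53) = I - 1*107/2 = I - 107/2 = -107/2 + I)
sqrt((3343 - 19028)/(11055 + 24843) + W(50, 137)) = sqrt((3343 - 19028)/(11055 + 24843) + (-107/2 + 137)) = sqrt(-15685/35898 + 167/2) = sqrt(1490899/17949) = sqrt(26760146151)/17949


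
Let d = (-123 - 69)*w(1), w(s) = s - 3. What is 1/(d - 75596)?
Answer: -1/75212 ≈ -1.3296e-5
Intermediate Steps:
w(s) = -3 + s
d = 384 (d = (-123 - 69)*(-3 + 1) = -192*(-2) = 384)
1/(d - 75596) = 1/(384 - 75596) = 1/(-75212) = -1/75212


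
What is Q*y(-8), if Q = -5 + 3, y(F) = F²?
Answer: -128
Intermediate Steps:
Q = -2
Q*y(-8) = -2*(-8)² = -2*64 = -128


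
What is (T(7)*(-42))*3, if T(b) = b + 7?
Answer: -1764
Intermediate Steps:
T(b) = 7 + b
(T(7)*(-42))*3 = ((7 + 7)*(-42))*3 = (14*(-42))*3 = -588*3 = -1764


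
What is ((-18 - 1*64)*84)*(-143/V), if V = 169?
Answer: 75768/13 ≈ 5828.3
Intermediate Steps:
((-18 - 1*64)*84)*(-143/V) = ((-18 - 1*64)*84)*(-143/169) = ((-18 - 64)*84)*(-143*1/169) = -82*84*(-11/13) = -6888*(-11/13) = 75768/13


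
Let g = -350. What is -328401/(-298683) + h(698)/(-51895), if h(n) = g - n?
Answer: 1928376631/1722239365 ≈ 1.1197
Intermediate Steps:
h(n) = -350 - n
-328401/(-298683) + h(698)/(-51895) = -328401/(-298683) + (-350 - 1*698)/(-51895) = -328401*(-1/298683) + (-350 - 698)*(-1/51895) = 36489/33187 - 1048*(-1/51895) = 36489/33187 + 1048/51895 = 1928376631/1722239365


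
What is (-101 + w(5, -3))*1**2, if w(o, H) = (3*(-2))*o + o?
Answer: -126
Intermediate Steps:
w(o, H) = -5*o (w(o, H) = -6*o + o = -5*o)
(-101 + w(5, -3))*1**2 = (-101 - 5*5)*1**2 = (-101 - 25)*1 = -126*1 = -126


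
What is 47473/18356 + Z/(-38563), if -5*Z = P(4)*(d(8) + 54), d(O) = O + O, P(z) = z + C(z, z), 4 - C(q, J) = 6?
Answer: 261602181/101123204 ≈ 2.5870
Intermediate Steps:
C(q, J) = -2 (C(q, J) = 4 - 1*6 = 4 - 6 = -2)
P(z) = -2 + z (P(z) = z - 2 = -2 + z)
d(O) = 2*O
Z = -28 (Z = -(-2 + 4)*(2*8 + 54)/5 = -2*(16 + 54)/5 = -2*70/5 = -1/5*140 = -28)
47473/18356 + Z/(-38563) = 47473/18356 - 28/(-38563) = 47473*(1/18356) - 28*(-1/38563) = 47473/18356 + 4/5509 = 261602181/101123204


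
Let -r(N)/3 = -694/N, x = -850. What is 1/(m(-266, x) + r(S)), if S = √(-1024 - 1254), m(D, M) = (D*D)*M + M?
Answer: -34251694775/2060015092116557431 + 1041*I*√2278/4120030184233114862 ≈ -1.6627e-8 + 1.2059e-14*I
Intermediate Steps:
m(D, M) = M + M*D² (m(D, M) = D²*M + M = M*D² + M = M + M*D²)
S = I*√2278 (S = √(-2278) = I*√2278 ≈ 47.728*I)
r(N) = 2082/N (r(N) = -(-2082)/N = 2082/N)
1/(m(-266, x) + r(S)) = 1/(-850*(1 + (-266)²) + 2082/((I*√2278))) = 1/(-850*(1 + 70756) + 2082*(-I*√2278/2278)) = 1/(-850*70757 - 1041*I*√2278/1139) = 1/(-60143450 - 1041*I*√2278/1139)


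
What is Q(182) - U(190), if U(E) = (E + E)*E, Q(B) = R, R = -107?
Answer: -72307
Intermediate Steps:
Q(B) = -107
U(E) = 2*E² (U(E) = (2*E)*E = 2*E²)
Q(182) - U(190) = -107 - 2*190² = -107 - 2*36100 = -107 - 1*72200 = -107 - 72200 = -72307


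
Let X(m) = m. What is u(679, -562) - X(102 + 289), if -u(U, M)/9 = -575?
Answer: 4784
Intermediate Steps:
u(U, M) = 5175 (u(U, M) = -9*(-575) = 5175)
u(679, -562) - X(102 + 289) = 5175 - (102 + 289) = 5175 - 1*391 = 5175 - 391 = 4784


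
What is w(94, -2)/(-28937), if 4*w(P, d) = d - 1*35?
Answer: 37/115748 ≈ 0.00031966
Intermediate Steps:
w(P, d) = -35/4 + d/4 (w(P, d) = (d - 1*35)/4 = (d - 35)/4 = (-35 + d)/4 = -35/4 + d/4)
w(94, -2)/(-28937) = (-35/4 + (¼)*(-2))/(-28937) = (-35/4 - ½)*(-1/28937) = -37/4*(-1/28937) = 37/115748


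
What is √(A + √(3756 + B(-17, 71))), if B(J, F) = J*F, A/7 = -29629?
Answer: √(-207403 + √2549) ≈ 455.36*I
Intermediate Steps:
A = -207403 (A = 7*(-29629) = -207403)
B(J, F) = F*J
√(A + √(3756 + B(-17, 71))) = √(-207403 + √(3756 + 71*(-17))) = √(-207403 + √(3756 - 1207)) = √(-207403 + √2549)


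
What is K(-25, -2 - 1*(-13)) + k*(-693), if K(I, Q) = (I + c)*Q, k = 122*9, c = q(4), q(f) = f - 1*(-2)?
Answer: -761123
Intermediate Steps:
q(f) = 2 + f (q(f) = f + 2 = 2 + f)
c = 6 (c = 2 + 4 = 6)
k = 1098
K(I, Q) = Q*(6 + I) (K(I, Q) = (I + 6)*Q = (6 + I)*Q = Q*(6 + I))
K(-25, -2 - 1*(-13)) + k*(-693) = (-2 - 1*(-13))*(6 - 25) + 1098*(-693) = (-2 + 13)*(-19) - 760914 = 11*(-19) - 760914 = -209 - 760914 = -761123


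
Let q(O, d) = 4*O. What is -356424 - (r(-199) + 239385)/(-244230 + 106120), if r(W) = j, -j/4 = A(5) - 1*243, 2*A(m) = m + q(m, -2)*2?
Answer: -49225478373/138110 ≈ -3.5642e+5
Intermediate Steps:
A(m) = 9*m/2 (A(m) = (m + (4*m)*2)/2 = (m + 8*m)/2 = (9*m)/2 = 9*m/2)
j = 882 (j = -4*((9/2)*5 - 1*243) = -4*(45/2 - 243) = -4*(-441/2) = 882)
r(W) = 882
-356424 - (r(-199) + 239385)/(-244230 + 106120) = -356424 - (882 + 239385)/(-244230 + 106120) = -356424 - 240267/(-138110) = -356424 - 240267*(-1)/138110 = -356424 - 1*(-240267/138110) = -356424 + 240267/138110 = -49225478373/138110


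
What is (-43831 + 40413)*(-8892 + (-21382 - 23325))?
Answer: 183201382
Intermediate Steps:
(-43831 + 40413)*(-8892 + (-21382 - 23325)) = -3418*(-8892 - 44707) = -3418*(-53599) = 183201382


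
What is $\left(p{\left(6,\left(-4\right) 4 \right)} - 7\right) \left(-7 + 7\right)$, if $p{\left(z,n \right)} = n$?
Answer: $0$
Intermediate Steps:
$\left(p{\left(6,\left(-4\right) 4 \right)} - 7\right) \left(-7 + 7\right) = \left(\left(-4\right) 4 - 7\right) \left(-7 + 7\right) = \left(-16 - 7\right) 0 = \left(-23\right) 0 = 0$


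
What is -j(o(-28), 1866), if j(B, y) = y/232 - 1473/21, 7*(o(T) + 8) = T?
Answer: 50425/812 ≈ 62.100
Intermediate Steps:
o(T) = -8 + T/7
j(B, y) = -491/7 + y/232 (j(B, y) = y*(1/232) - 1473*1/21 = y/232 - 491/7 = -491/7 + y/232)
-j(o(-28), 1866) = -(-491/7 + (1/232)*1866) = -(-491/7 + 933/116) = -1*(-50425/812) = 50425/812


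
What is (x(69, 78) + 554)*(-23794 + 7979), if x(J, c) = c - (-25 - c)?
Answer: -11624025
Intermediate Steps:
x(J, c) = 25 + 2*c (x(J, c) = c + (25 + c) = 25 + 2*c)
(x(69, 78) + 554)*(-23794 + 7979) = ((25 + 2*78) + 554)*(-23794 + 7979) = ((25 + 156) + 554)*(-15815) = (181 + 554)*(-15815) = 735*(-15815) = -11624025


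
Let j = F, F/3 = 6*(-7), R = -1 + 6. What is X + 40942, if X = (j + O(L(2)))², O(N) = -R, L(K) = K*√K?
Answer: 58103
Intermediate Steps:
R = 5
L(K) = K^(3/2)
F = -126 (F = 3*(6*(-7)) = 3*(-42) = -126)
O(N) = -5 (O(N) = -1*5 = -5)
j = -126
X = 17161 (X = (-126 - 5)² = (-131)² = 17161)
X + 40942 = 17161 + 40942 = 58103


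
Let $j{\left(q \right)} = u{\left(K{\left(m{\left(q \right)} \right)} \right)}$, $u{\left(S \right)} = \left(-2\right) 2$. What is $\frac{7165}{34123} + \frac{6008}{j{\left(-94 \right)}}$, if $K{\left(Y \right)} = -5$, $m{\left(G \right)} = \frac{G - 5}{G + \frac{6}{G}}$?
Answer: $- \frac{51245581}{34123} \approx -1501.8$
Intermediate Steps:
$m{\left(G \right)} = \frac{-5 + G}{G + \frac{6}{G}}$
$u{\left(S \right)} = -4$
$j{\left(q \right)} = -4$
$\frac{7165}{34123} + \frac{6008}{j{\left(-94 \right)}} = \frac{7165}{34123} + \frac{6008}{-4} = 7165 \cdot \frac{1}{34123} + 6008 \left(- \frac{1}{4}\right) = \frac{7165}{34123} - 1502 = - \frac{51245581}{34123}$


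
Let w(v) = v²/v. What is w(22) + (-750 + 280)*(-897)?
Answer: 421612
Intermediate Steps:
w(v) = v
w(22) + (-750 + 280)*(-897) = 22 + (-750 + 280)*(-897) = 22 - 470*(-897) = 22 + 421590 = 421612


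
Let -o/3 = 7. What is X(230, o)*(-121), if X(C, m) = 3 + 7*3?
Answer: -2904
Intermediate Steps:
o = -21 (o = -3*7 = -21)
X(C, m) = 24 (X(C, m) = 3 + 21 = 24)
X(230, o)*(-121) = 24*(-121) = -2904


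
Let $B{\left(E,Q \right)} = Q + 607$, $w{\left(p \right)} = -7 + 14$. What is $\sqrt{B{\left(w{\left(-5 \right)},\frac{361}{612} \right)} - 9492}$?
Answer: $\frac{i \sqrt{92433403}}{102} \approx 94.257 i$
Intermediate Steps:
$w{\left(p \right)} = 7$
$B{\left(E,Q \right)} = 607 + Q$
$\sqrt{B{\left(w{\left(-5 \right)},\frac{361}{612} \right)} - 9492} = \sqrt{\left(607 + \frac{361}{612}\right) - 9492} = \sqrt{\frac{371845}{612} - 9492} = \sqrt{- \frac{5437259}{612}} = \frac{i \sqrt{92433403}}{102}$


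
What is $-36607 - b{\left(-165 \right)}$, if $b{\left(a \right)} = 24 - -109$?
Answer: $-36740$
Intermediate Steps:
$b{\left(a \right)} = 133$ ($b{\left(a \right)} = 24 + 109 = 133$)
$-36607 - b{\left(-165 \right)} = -36607 - 133 = -36740$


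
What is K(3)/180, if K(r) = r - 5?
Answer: -1/90 ≈ -0.011111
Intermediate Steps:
K(r) = -5 + r
K(3)/180 = (-5 + 3)/180 = -2*1/180 = -1/90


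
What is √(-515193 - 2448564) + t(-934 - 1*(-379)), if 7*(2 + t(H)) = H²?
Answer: 308011/7 + I*√2963757 ≈ 44002.0 + 1721.6*I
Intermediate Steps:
t(H) = -2 + H²/7
√(-515193 - 2448564) + t(-934 - 1*(-379)) = √(-515193 - 2448564) + (-2 + (-934 - 1*(-379))²/7) = √(-2963757) + (-2 + (-934 + 379)²/7) = I*√2963757 + (-2 + (⅐)*(-555)²) = I*√2963757 + (-2 + (⅐)*308025) = I*√2963757 + (-2 + 308025/7) = I*√2963757 + 308011/7 = 308011/7 + I*√2963757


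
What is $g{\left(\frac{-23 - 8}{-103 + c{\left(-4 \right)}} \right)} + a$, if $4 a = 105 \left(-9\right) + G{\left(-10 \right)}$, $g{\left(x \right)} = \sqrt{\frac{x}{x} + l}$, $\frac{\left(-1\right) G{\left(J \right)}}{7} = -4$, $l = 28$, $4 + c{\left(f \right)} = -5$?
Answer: $- \frac{917}{4} + \sqrt{29} \approx -223.86$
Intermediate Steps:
$c{\left(f \right)} = -9$ ($c{\left(f \right)} = -4 - 5 = -9$)
$G{\left(J \right)} = 28$ ($G{\left(J \right)} = \left(-7\right) \left(-4\right) = 28$)
$g{\left(x \right)} = \sqrt{29}$ ($g{\left(x \right)} = \sqrt{\frac{x}{x} + 28} = \sqrt{1 + 28} = \sqrt{29}$)
$a = - \frac{917}{4}$ ($a = \frac{105 \left(-9\right) + 28}{4} = \frac{-945 + 28}{4} = \frac{1}{4} \left(-917\right) = - \frac{917}{4} \approx -229.25$)
$g{\left(\frac{-23 - 8}{-103 + c{\left(-4 \right)}} \right)} + a = \sqrt{29} - \frac{917}{4} = - \frac{917}{4} + \sqrt{29}$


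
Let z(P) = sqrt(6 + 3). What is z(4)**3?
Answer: 27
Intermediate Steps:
z(P) = 3 (z(P) = sqrt(9) = 3)
z(4)**3 = 3**3 = 27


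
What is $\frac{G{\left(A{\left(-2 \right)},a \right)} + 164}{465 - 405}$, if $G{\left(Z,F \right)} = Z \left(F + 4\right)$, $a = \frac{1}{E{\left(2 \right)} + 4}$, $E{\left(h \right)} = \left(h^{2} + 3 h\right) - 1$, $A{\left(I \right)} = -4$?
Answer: $\frac{32}{13} \approx 2.4615$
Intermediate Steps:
$E{\left(h \right)} = -1 + h^{2} + 3 h$
$a = \frac{1}{13}$ ($a = \frac{1}{\left(-1 + 2^{2} + 3 \cdot 2\right) + 4} = \frac{1}{\left(-1 + 4 + 6\right) + 4} = \frac{1}{9 + 4} = \frac{1}{13} \approx 0.076923$)
$G{\left(Z,F \right)} = Z \left(4 + F\right)$
$\frac{G{\left(A{\left(-2 \right)},a \right)} + 164}{465 - 405} = \frac{- 4 \left(4 + \frac{1}{13}\right) + 164}{465 - 405} = \frac{\left(-4\right) \frac{53}{13} + 164}{60} = \left(- \frac{212}{13} + 164\right) \frac{1}{60} = \frac{1920}{13} \cdot \frac{1}{60} = \frac{32}{13}$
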